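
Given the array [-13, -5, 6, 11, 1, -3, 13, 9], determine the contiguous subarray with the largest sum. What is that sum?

Using Kadane's algorithm on [-13, -5, 6, 11, 1, -3, 13, 9]:

Scanning through the array:
Position 1 (value -5): max_ending_here = -5, max_so_far = -5
Position 2 (value 6): max_ending_here = 6, max_so_far = 6
Position 3 (value 11): max_ending_here = 17, max_so_far = 17
Position 4 (value 1): max_ending_here = 18, max_so_far = 18
Position 5 (value -3): max_ending_here = 15, max_so_far = 18
Position 6 (value 13): max_ending_here = 28, max_so_far = 28
Position 7 (value 9): max_ending_here = 37, max_so_far = 37

Maximum subarray: [6, 11, 1, -3, 13, 9]
Maximum sum: 37

The maximum subarray is [6, 11, 1, -3, 13, 9] with sum 37. This subarray runs from index 2 to index 7.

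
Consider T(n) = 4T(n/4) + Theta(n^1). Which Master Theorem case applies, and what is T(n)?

Master Theorem for T(n) = 4T(n/4) + O(n^1):

a = 4, b = 4, c = 1
log_b(a) = log_4(4) = 1.0000

Case 2: c = 1 = log_4(4) = 1.0000
T(n) = O(n^1 log n) = O(n log n)

For T(n) = 4T(n/4) + O(n^1): log_4(4) = 1.0000. This is Case 2 of the Master Theorem (c = log_b(a), equal work at all levels), giving O(n log n).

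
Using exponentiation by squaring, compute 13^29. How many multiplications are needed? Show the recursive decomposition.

Computing 13^29 by squaring (build up from 13^1; each line after the first costs one multiplication):

13^1 = 13
13^2 = (13^1)^2 = 13^2 = 169
13^3 = 13 * 13^2 = 13 * 169 = 2197
13^6 = (13^3)^2 = 2197^2 = 4826809
13^7 = 13 * 13^6 = 13 * 4826809 = 62748517
13^14 = (13^7)^2 = 62748517^2 = 3937376385699289
13^28 = (13^14)^2 = 3937376385699289^2 = 15502932802662396215269535105521
13^29 = 13 * 13^28 = 13 * 15502932802662396215269535105521 = 201538126434611150798503956371773

Result: 201538126434611150798503956371773
Multiplications needed: 7 (7 lines after 13^1)

13^29 = 201538126434611150798503956371773. Using exponentiation by squaring, this requires 7 multiplications. The key idea: if the exponent is even, square the half-power; if odd, multiply by the base once.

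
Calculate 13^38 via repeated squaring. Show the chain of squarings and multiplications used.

Computing 13^38 by squaring (build up from 13^1; each line after the first costs one multiplication):

13^1 = 13
13^2 = (13^1)^2 = 13^2 = 169
13^4 = (13^2)^2 = 169^2 = 28561
13^8 = (13^4)^2 = 28561^2 = 815730721
13^9 = 13 * 13^8 = 13 * 815730721 = 10604499373
13^18 = (13^9)^2 = 10604499373^2 = 112455406951957393129
13^19 = 13 * 13^18 = 13 * 112455406951957393129 = 1461920290375446110677
13^38 = (13^19)^2 = 1461920290375446110677^2 = 2137210935411428674141543654682486133398329

Result: 2137210935411428674141543654682486133398329
Multiplications needed: 7 (7 lines after 13^1)

13^38 = 2137210935411428674141543654682486133398329. Using exponentiation by squaring, this requires 7 multiplications. The key idea: if the exponent is even, square the half-power; if odd, multiply by the base once.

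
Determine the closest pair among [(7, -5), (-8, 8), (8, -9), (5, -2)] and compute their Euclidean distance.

Computing all pairwise distances among 4 points:

d((7, -5), (-8, 8)) = 19.8494
d((7, -5), (8, -9)) = 4.1231
d((7, -5), (5, -2)) = 3.6056 <-- minimum
d((-8, 8), (8, -9)) = 23.3452
d((-8, 8), (5, -2)) = 16.4012
d((8, -9), (5, -2)) = 7.6158

Closest pair: (7, -5) and (5, -2) with distance 3.6056

The closest pair is (7, -5) and (5, -2) with Euclidean distance 3.6056. For 4 points, brute-force pairwise comparison is shown above. For large n, the divide-and-conquer algorithm (sort by x, recurse on halves, check the dividing strip) achieves O(n log n).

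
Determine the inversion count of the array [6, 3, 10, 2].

Finding inversions in [6, 3, 10, 2]:

(0, 1): arr[0]=6 > arr[1]=3
(0, 3): arr[0]=6 > arr[3]=2
(1, 3): arr[1]=3 > arr[3]=2
(2, 3): arr[2]=10 > arr[3]=2

Total inversions: 4

The array has 4 inversion(s): (0,1), (0,3), (1,3), (2,3). Each pair (i,j) satisfies i < j and arr[i] > arr[j].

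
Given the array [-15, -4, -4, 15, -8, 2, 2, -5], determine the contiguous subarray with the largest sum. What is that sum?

Using Kadane's algorithm on [-15, -4, -4, 15, -8, 2, 2, -5]:

Scanning through the array:
Position 1 (value -4): max_ending_here = -4, max_so_far = -4
Position 2 (value -4): max_ending_here = -4, max_so_far = -4
Position 3 (value 15): max_ending_here = 15, max_so_far = 15
Position 4 (value -8): max_ending_here = 7, max_so_far = 15
Position 5 (value 2): max_ending_here = 9, max_so_far = 15
Position 6 (value 2): max_ending_here = 11, max_so_far = 15
Position 7 (value -5): max_ending_here = 6, max_so_far = 15

Maximum subarray: [15]
Maximum sum: 15

The maximum subarray is [15] with sum 15. This subarray runs from index 3 to index 3.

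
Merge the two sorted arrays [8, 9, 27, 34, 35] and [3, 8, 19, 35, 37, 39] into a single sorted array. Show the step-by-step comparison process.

Merging process:

Compare 8 vs 3: take 3 from right. Merged: [3]
Compare 8 vs 8: take 8 from left. Merged: [3, 8]
Compare 9 vs 8: take 8 from right. Merged: [3, 8, 8]
Compare 9 vs 19: take 9 from left. Merged: [3, 8, 8, 9]
Compare 27 vs 19: take 19 from right. Merged: [3, 8, 8, 9, 19]
Compare 27 vs 35: take 27 from left. Merged: [3, 8, 8, 9, 19, 27]
Compare 34 vs 35: take 34 from left. Merged: [3, 8, 8, 9, 19, 27, 34]
Compare 35 vs 35: take 35 from left. Merged: [3, 8, 8, 9, 19, 27, 34, 35]
Append remaining from right: [35, 37, 39]. Merged: [3, 8, 8, 9, 19, 27, 34, 35, 35, 37, 39]

Final merged array: [3, 8, 8, 9, 19, 27, 34, 35, 35, 37, 39]
Total comparisons: 8

The merged array is [3, 8, 8, 9, 19, 27, 34, 35, 35, 37, 39], requiring 8 comparisons. The merge step runs in O(n) time where n is the total number of elements.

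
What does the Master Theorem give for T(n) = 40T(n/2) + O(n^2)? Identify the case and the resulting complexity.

Master Theorem for T(n) = 40T(n/2) + O(n^2):

a = 40, b = 2, c = 2
log_b(a) = log_2(40) = 5.3219

Case 1: c = 2 < log_2(40) = 5.3219
T(n) = O(n^(log_2 40))

For T(n) = 40T(n/2) + O(n^2): log_2(40) = 5.3219. This is Case 1 of the Master Theorem (c < log_b(a), work dominated by leaves), giving O(n^(log_2 40)).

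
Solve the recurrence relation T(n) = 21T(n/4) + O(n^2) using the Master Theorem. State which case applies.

Master Theorem for T(n) = 21T(n/4) + O(n^2):

a = 21, b = 4, c = 2
log_b(a) = log_4(21) = 2.1962

Case 1: c = 2 < log_4(21) = 2.1962
T(n) = O(n^(log_4 21))

For T(n) = 21T(n/4) + O(n^2): log_4(21) = 2.1962. This is Case 1 of the Master Theorem (c < log_b(a), work dominated by leaves), giving O(n^(log_4 21)).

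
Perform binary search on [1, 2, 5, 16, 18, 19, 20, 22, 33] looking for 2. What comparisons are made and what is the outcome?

Binary search for 2 in [1, 2, 5, 16, 18, 19, 20, 22, 33]:

lo=0, hi=8, mid=4, arr[mid]=18 -> 18 > 2, search left half
lo=0, hi=3, mid=1, arr[mid]=2 -> Found target at index 1!

Binary search finds 2 at index 1 after 2 comparisons. The search repeatedly halves the search space by comparing with the middle element.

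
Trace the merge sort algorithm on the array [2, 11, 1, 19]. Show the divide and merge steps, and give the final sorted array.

Merge sort trace:

Split: [2, 11, 1, 19] -> [2, 11] and [1, 19]
  Split: [2, 11] -> [2] and [11]
  Merge: [2] + [11] -> [2, 11]
  Split: [1, 19] -> [1] and [19]
  Merge: [1] + [19] -> [1, 19]
Merge: [2, 11] + [1, 19] -> [1, 2, 11, 19]

Final sorted array: [1, 2, 11, 19]

The merge sort proceeds by recursively splitting the array and merging sorted halves.
After all merges, the sorted array is [1, 2, 11, 19].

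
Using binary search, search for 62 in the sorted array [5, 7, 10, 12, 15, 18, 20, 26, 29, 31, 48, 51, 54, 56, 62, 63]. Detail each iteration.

Binary search for 62 in [5, 7, 10, 12, 15, 18, 20, 26, 29, 31, 48, 51, 54, 56, 62, 63]:

lo=0, hi=15, mid=7, arr[mid]=26 -> 26 < 62, search right half
lo=8, hi=15, mid=11, arr[mid]=51 -> 51 < 62, search right half
lo=12, hi=15, mid=13, arr[mid]=56 -> 56 < 62, search right half
lo=14, hi=15, mid=14, arr[mid]=62 -> Found target at index 14!

Binary search finds 62 at index 14 after 4 comparisons. The search repeatedly halves the search space by comparing with the middle element.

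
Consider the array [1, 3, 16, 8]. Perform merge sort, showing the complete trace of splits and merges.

Merge sort trace:

Split: [1, 3, 16, 8] -> [1, 3] and [16, 8]
  Split: [1, 3] -> [1] and [3]
  Merge: [1] + [3] -> [1, 3]
  Split: [16, 8] -> [16] and [8]
  Merge: [16] + [8] -> [8, 16]
Merge: [1, 3] + [8, 16] -> [1, 3, 8, 16]

Final sorted array: [1, 3, 8, 16]

The merge sort proceeds by recursively splitting the array and merging sorted halves.
After all merges, the sorted array is [1, 3, 8, 16].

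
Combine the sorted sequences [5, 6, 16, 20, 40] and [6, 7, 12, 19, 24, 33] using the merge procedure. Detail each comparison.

Merging process:

Compare 5 vs 6: take 5 from left. Merged: [5]
Compare 6 vs 6: take 6 from left. Merged: [5, 6]
Compare 16 vs 6: take 6 from right. Merged: [5, 6, 6]
Compare 16 vs 7: take 7 from right. Merged: [5, 6, 6, 7]
Compare 16 vs 12: take 12 from right. Merged: [5, 6, 6, 7, 12]
Compare 16 vs 19: take 16 from left. Merged: [5, 6, 6, 7, 12, 16]
Compare 20 vs 19: take 19 from right. Merged: [5, 6, 6, 7, 12, 16, 19]
Compare 20 vs 24: take 20 from left. Merged: [5, 6, 6, 7, 12, 16, 19, 20]
Compare 40 vs 24: take 24 from right. Merged: [5, 6, 6, 7, 12, 16, 19, 20, 24]
Compare 40 vs 33: take 33 from right. Merged: [5, 6, 6, 7, 12, 16, 19, 20, 24, 33]
Append remaining from left: [40]. Merged: [5, 6, 6, 7, 12, 16, 19, 20, 24, 33, 40]

Final merged array: [5, 6, 6, 7, 12, 16, 19, 20, 24, 33, 40]
Total comparisons: 10

The merged array is [5, 6, 6, 7, 12, 16, 19, 20, 24, 33, 40], requiring 10 comparisons. The merge step runs in O(n) time where n is the total number of elements.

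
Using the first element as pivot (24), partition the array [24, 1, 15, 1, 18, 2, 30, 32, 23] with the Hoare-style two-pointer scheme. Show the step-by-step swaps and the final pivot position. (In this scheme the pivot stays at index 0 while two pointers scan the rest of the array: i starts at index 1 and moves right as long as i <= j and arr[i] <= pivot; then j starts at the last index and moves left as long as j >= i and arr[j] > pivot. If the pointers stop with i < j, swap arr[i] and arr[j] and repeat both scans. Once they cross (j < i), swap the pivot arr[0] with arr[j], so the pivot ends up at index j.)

Hoare-style two-pointer partition with pivot = 24:

Initial array: [24, 1, 15, 1, 18, 2, 30, 32, 23]

Pointers start at i = 1, j = 8.
i stops at index 6 (arr[6]=30 > 24), j stops at index 8 (arr[8]=23 <= 24): swap arr[6] and arr[8], array becomes [24, 1, 15, 1, 18, 2, 23, 32, 30]
i ends at 7, j ends at 6: the pointers have crossed (j < i), so scanning stops.

Swap pivot arr[0] with arr[6] to place pivot at position 6: [23, 1, 15, 1, 18, 2, 24, 32, 30]
Pivot position: 6

After partitioning with pivot 24, the array becomes [23, 1, 15, 1, 18, 2, 24, 32, 30]. The pivot is placed at index 6. All elements to the left of the pivot are <= 24, and all elements to the right are > 24.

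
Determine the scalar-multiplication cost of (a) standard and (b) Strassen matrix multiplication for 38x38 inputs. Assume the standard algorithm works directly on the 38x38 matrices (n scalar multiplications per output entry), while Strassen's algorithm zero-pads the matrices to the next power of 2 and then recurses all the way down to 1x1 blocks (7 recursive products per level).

Matrix multiplication for 38x38 matrices:

Strassen's algorithm requires power-of-2 dimensions. Pad 38x38 to 64x64 (next power of 2).

Standard algorithm: 38^3 = 54872 multiplications
Strassen's algorithm: 7^(log2(64)) = 7^6 = 117649 multiplications
Difference: 54872 - 117649 = -62777 (Strassen uses MORE here due to padding overhead — for small or just-over-power-of-2 n, padding can outweigh the per-level savings)

Standard: 54872 multiplications (38^3). Strassen: 117649 multiplications (7^6, after padding to 64x64). Strassen reduces 8 recursive multiplications to 7 at each level.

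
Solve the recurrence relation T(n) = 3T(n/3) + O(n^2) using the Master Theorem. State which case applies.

Master Theorem for T(n) = 3T(n/3) + O(n^2):

a = 3, b = 3, c = 2
log_b(a) = log_3(3) = 1.0000

Case 3: c = 2 > log_3(3) = 1.0000
T(n) = O(n^2) = O(n^2)

For T(n) = 3T(n/3) + O(n^2): log_3(3) = 1.0000. This is Case 3 of the Master Theorem (c > log_b(a), work dominated by root), giving O(n^2).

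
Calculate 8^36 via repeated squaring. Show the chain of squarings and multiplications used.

Computing 8^36 by squaring (build up from 8^1; each line after the first costs one multiplication):

8^1 = 8
8^2 = (8^1)^2 = 8^2 = 64
8^4 = (8^2)^2 = 64^2 = 4096
8^8 = (8^4)^2 = 4096^2 = 16777216
8^9 = 8 * 8^8 = 8 * 16777216 = 134217728
8^18 = (8^9)^2 = 134217728^2 = 18014398509481984
8^36 = (8^18)^2 = 18014398509481984^2 = 324518553658426726783156020576256

Result: 324518553658426726783156020576256
Multiplications needed: 6 (6 lines after 8^1)

8^36 = 324518553658426726783156020576256. Using exponentiation by squaring, this requires 6 multiplications. The key idea: if the exponent is even, square the half-power; if odd, multiply by the base once.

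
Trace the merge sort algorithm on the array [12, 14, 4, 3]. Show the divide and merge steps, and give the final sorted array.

Merge sort trace:

Split: [12, 14, 4, 3] -> [12, 14] and [4, 3]
  Split: [12, 14] -> [12] and [14]
  Merge: [12] + [14] -> [12, 14]
  Split: [4, 3] -> [4] and [3]
  Merge: [4] + [3] -> [3, 4]
Merge: [12, 14] + [3, 4] -> [3, 4, 12, 14]

Final sorted array: [3, 4, 12, 14]

The merge sort proceeds by recursively splitting the array and merging sorted halves.
After all merges, the sorted array is [3, 4, 12, 14].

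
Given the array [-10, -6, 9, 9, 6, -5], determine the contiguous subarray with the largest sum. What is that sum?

Using Kadane's algorithm on [-10, -6, 9, 9, 6, -5]:

Scanning through the array:
Position 1 (value -6): max_ending_here = -6, max_so_far = -6
Position 2 (value 9): max_ending_here = 9, max_so_far = 9
Position 3 (value 9): max_ending_here = 18, max_so_far = 18
Position 4 (value 6): max_ending_here = 24, max_so_far = 24
Position 5 (value -5): max_ending_here = 19, max_so_far = 24

Maximum subarray: [9, 9, 6]
Maximum sum: 24

The maximum subarray is [9, 9, 6] with sum 24. This subarray runs from index 2 to index 4.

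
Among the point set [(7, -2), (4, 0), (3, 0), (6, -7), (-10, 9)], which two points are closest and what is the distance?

Computing all pairwise distances among 5 points:

d((7, -2), (4, 0)) = 3.6056
d((7, -2), (3, 0)) = 4.4721
d((7, -2), (6, -7)) = 5.099
d((7, -2), (-10, 9)) = 20.2485
d((4, 0), (3, 0)) = 1.0 <-- minimum
d((4, 0), (6, -7)) = 7.2801
d((4, 0), (-10, 9)) = 16.6433
d((3, 0), (6, -7)) = 7.6158
d((3, 0), (-10, 9)) = 15.8114
d((6, -7), (-10, 9)) = 22.6274

Closest pair: (4, 0) and (3, 0) with distance 1.0

The closest pair is (4, 0) and (3, 0) with Euclidean distance 1.0. For 5 points, brute-force pairwise comparison is shown above. For large n, the divide-and-conquer algorithm (sort by x, recurse on halves, check the dividing strip) achieves O(n log n).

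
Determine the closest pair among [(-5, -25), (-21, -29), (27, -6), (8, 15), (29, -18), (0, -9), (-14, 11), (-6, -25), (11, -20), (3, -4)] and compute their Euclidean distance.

Computing all pairwise distances among 10 points:

d((-5, -25), (-21, -29)) = 16.4924
d((-5, -25), (27, -6)) = 37.2156
d((-5, -25), (8, 15)) = 42.0595
d((-5, -25), (29, -18)) = 34.7131
d((-5, -25), (0, -9)) = 16.7631
d((-5, -25), (-14, 11)) = 37.108
d((-5, -25), (-6, -25)) = 1.0 <-- minimum
d((-5, -25), (11, -20)) = 16.7631
d((-5, -25), (3, -4)) = 22.4722
d((-21, -29), (27, -6)) = 53.2259
d((-21, -29), (8, 15)) = 52.6972
d((-21, -29), (29, -18)) = 51.1957
d((-21, -29), (0, -9)) = 29.0
d((-21, -29), (-14, 11)) = 40.6079
d((-21, -29), (-6, -25)) = 15.5242
d((-21, -29), (11, -20)) = 33.2415
d((-21, -29), (3, -4)) = 34.6554
d((27, -6), (8, 15)) = 28.3196
d((27, -6), (29, -18)) = 12.1655
d((27, -6), (0, -9)) = 27.1662
d((27, -6), (-14, 11)) = 44.3847
d((27, -6), (-6, -25)) = 38.0789
d((27, -6), (11, -20)) = 21.2603
d((27, -6), (3, -4)) = 24.0832
d((8, 15), (29, -18)) = 39.1152
d((8, 15), (0, -9)) = 25.2982
d((8, 15), (-14, 11)) = 22.3607
d((8, 15), (-6, -25)) = 42.3792
d((8, 15), (11, -20)) = 35.1283
d((8, 15), (3, -4)) = 19.6469
d((29, -18), (0, -9)) = 30.3645
d((29, -18), (-14, 11)) = 51.8652
d((29, -18), (-6, -25)) = 35.6931
d((29, -18), (11, -20)) = 18.1108
d((29, -18), (3, -4)) = 29.5296
d((0, -9), (-14, 11)) = 24.4131
d((0, -9), (-6, -25)) = 17.088
d((0, -9), (11, -20)) = 15.5563
d((0, -9), (3, -4)) = 5.831
d((-14, 11), (-6, -25)) = 36.8782
d((-14, 11), (11, -20)) = 39.8246
d((-14, 11), (3, -4)) = 22.6716
d((-6, -25), (11, -20)) = 17.72
d((-6, -25), (3, -4)) = 22.8473
d((11, -20), (3, -4)) = 17.8885

Closest pair: (-5, -25) and (-6, -25) with distance 1.0

The closest pair is (-5, -25) and (-6, -25) with Euclidean distance 1.0. For 10 points, brute-force pairwise comparison is shown above. For large n, the divide-and-conquer algorithm (sort by x, recurse on halves, check the dividing strip) achieves O(n log n).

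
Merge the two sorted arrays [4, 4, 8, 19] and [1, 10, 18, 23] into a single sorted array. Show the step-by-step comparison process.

Merging process:

Compare 4 vs 1: take 1 from right. Merged: [1]
Compare 4 vs 10: take 4 from left. Merged: [1, 4]
Compare 4 vs 10: take 4 from left. Merged: [1, 4, 4]
Compare 8 vs 10: take 8 from left. Merged: [1, 4, 4, 8]
Compare 19 vs 10: take 10 from right. Merged: [1, 4, 4, 8, 10]
Compare 19 vs 18: take 18 from right. Merged: [1, 4, 4, 8, 10, 18]
Compare 19 vs 23: take 19 from left. Merged: [1, 4, 4, 8, 10, 18, 19]
Append remaining from right: [23]. Merged: [1, 4, 4, 8, 10, 18, 19, 23]

Final merged array: [1, 4, 4, 8, 10, 18, 19, 23]
Total comparisons: 7

The merged array is [1, 4, 4, 8, 10, 18, 19, 23], requiring 7 comparisons. The merge step runs in O(n) time where n is the total number of elements.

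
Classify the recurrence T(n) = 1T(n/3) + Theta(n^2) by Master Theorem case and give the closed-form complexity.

Master Theorem for T(n) = 1T(n/3) + O(n^2):

a = 1, b = 3, c = 2
log_b(a) = log_3(1) = 0.0000

Case 3: c = 2 > log_3(1) = 0.0000
T(n) = O(n^2) = O(n^2)

For T(n) = 1T(n/3) + O(n^2): log_3(1) = 0.0000. This is Case 3 of the Master Theorem (c > log_b(a), work dominated by root), giving O(n^2).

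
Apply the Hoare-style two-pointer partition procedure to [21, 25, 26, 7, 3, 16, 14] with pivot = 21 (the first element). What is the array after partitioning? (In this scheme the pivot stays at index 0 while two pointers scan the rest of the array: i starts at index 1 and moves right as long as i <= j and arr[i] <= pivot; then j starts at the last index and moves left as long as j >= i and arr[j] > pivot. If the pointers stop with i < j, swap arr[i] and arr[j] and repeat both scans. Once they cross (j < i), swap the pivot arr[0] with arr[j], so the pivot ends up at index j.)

Hoare-style two-pointer partition with pivot = 21:

Initial array: [21, 25, 26, 7, 3, 16, 14]

Pointers start at i = 1, j = 6.
i stops at index 1 (arr[1]=25 > 21), j stops at index 6 (arr[6]=14 <= 21): swap arr[1] and arr[6], array becomes [21, 14, 26, 7, 3, 16, 25]
i stops at index 2 (arr[2]=26 > 21), j stops at index 5 (arr[5]=16 <= 21): swap arr[2] and arr[5], array becomes [21, 14, 16, 7, 3, 26, 25]
i ends at 5, j ends at 4: the pointers have crossed (j < i), so scanning stops.

Swap pivot arr[0] with arr[4] to place pivot at position 4: [3, 14, 16, 7, 21, 26, 25]
Pivot position: 4

After partitioning with pivot 21, the array becomes [3, 14, 16, 7, 21, 26, 25]. The pivot is placed at index 4. All elements to the left of the pivot are <= 21, and all elements to the right are > 21.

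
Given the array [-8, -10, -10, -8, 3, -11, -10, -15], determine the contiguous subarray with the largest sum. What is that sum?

Using Kadane's algorithm on [-8, -10, -10, -8, 3, -11, -10, -15]:

Scanning through the array:
Position 1 (value -10): max_ending_here = -10, max_so_far = -8
Position 2 (value -10): max_ending_here = -10, max_so_far = -8
Position 3 (value -8): max_ending_here = -8, max_so_far = -8
Position 4 (value 3): max_ending_here = 3, max_so_far = 3
Position 5 (value -11): max_ending_here = -8, max_so_far = 3
Position 6 (value -10): max_ending_here = -10, max_so_far = 3
Position 7 (value -15): max_ending_here = -15, max_so_far = 3

Maximum subarray: [3]
Maximum sum: 3

The maximum subarray is [3] with sum 3. This subarray runs from index 4 to index 4.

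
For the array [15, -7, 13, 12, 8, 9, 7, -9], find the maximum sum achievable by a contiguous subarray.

Using Kadane's algorithm on [15, -7, 13, 12, 8, 9, 7, -9]:

Scanning through the array:
Position 1 (value -7): max_ending_here = 8, max_so_far = 15
Position 2 (value 13): max_ending_here = 21, max_so_far = 21
Position 3 (value 12): max_ending_here = 33, max_so_far = 33
Position 4 (value 8): max_ending_here = 41, max_so_far = 41
Position 5 (value 9): max_ending_here = 50, max_so_far = 50
Position 6 (value 7): max_ending_here = 57, max_so_far = 57
Position 7 (value -9): max_ending_here = 48, max_so_far = 57

Maximum subarray: [15, -7, 13, 12, 8, 9, 7]
Maximum sum: 57

The maximum subarray is [15, -7, 13, 12, 8, 9, 7] with sum 57. This subarray runs from index 0 to index 6.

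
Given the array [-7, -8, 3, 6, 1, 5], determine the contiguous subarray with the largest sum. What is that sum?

Using Kadane's algorithm on [-7, -8, 3, 6, 1, 5]:

Scanning through the array:
Position 1 (value -8): max_ending_here = -8, max_so_far = -7
Position 2 (value 3): max_ending_here = 3, max_so_far = 3
Position 3 (value 6): max_ending_here = 9, max_so_far = 9
Position 4 (value 1): max_ending_here = 10, max_so_far = 10
Position 5 (value 5): max_ending_here = 15, max_so_far = 15

Maximum subarray: [3, 6, 1, 5]
Maximum sum: 15

The maximum subarray is [3, 6, 1, 5] with sum 15. This subarray runs from index 2 to index 5.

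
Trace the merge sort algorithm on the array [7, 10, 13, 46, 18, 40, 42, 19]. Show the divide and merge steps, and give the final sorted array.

Merge sort trace:

Split: [7, 10, 13, 46, 18, 40, 42, 19] -> [7, 10, 13, 46] and [18, 40, 42, 19]
  Split: [7, 10, 13, 46] -> [7, 10] and [13, 46]
    Split: [7, 10] -> [7] and [10]
    Merge: [7] + [10] -> [7, 10]
    Split: [13, 46] -> [13] and [46]
    Merge: [13] + [46] -> [13, 46]
  Merge: [7, 10] + [13, 46] -> [7, 10, 13, 46]
  Split: [18, 40, 42, 19] -> [18, 40] and [42, 19]
    Split: [18, 40] -> [18] and [40]
    Merge: [18] + [40] -> [18, 40]
    Split: [42, 19] -> [42] and [19]
    Merge: [42] + [19] -> [19, 42]
  Merge: [18, 40] + [19, 42] -> [18, 19, 40, 42]
Merge: [7, 10, 13, 46] + [18, 19, 40, 42] -> [7, 10, 13, 18, 19, 40, 42, 46]

Final sorted array: [7, 10, 13, 18, 19, 40, 42, 46]

The merge sort proceeds by recursively splitting the array and merging sorted halves.
After all merges, the sorted array is [7, 10, 13, 18, 19, 40, 42, 46].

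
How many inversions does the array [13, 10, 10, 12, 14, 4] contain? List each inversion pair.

Finding inversions in [13, 10, 10, 12, 14, 4]:

(0, 1): arr[0]=13 > arr[1]=10
(0, 2): arr[0]=13 > arr[2]=10
(0, 3): arr[0]=13 > arr[3]=12
(0, 5): arr[0]=13 > arr[5]=4
(1, 5): arr[1]=10 > arr[5]=4
(2, 5): arr[2]=10 > arr[5]=4
(3, 5): arr[3]=12 > arr[5]=4
(4, 5): arr[4]=14 > arr[5]=4

Total inversions: 8

The array has 8 inversion(s): (0,1), (0,2), (0,3), (0,5), (1,5), (2,5), (3,5), (4,5). Each pair (i,j) satisfies i < j and arr[i] > arr[j].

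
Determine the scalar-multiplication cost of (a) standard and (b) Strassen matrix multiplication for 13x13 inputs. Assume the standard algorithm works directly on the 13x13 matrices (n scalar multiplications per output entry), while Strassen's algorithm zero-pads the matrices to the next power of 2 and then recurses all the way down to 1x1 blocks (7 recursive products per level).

Matrix multiplication for 13x13 matrices:

Strassen's algorithm requires power-of-2 dimensions. Pad 13x13 to 16x16 (next power of 2).

Standard algorithm: 13^3 = 2197 multiplications
Strassen's algorithm: 7^(log2(16)) = 7^4 = 2401 multiplications
Difference: 2197 - 2401 = -204 (Strassen uses MORE here due to padding overhead — for small or just-over-power-of-2 n, padding can outweigh the per-level savings)

Standard: 2197 multiplications (13^3). Strassen: 2401 multiplications (7^4, after padding to 16x16). Strassen reduces 8 recursive multiplications to 7 at each level.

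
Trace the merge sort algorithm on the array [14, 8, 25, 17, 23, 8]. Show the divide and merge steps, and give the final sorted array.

Merge sort trace:

Split: [14, 8, 25, 17, 23, 8] -> [14, 8, 25] and [17, 23, 8]
  Split: [14, 8, 25] -> [14] and [8, 25]
    Split: [8, 25] -> [8] and [25]
    Merge: [8] + [25] -> [8, 25]
  Merge: [14] + [8, 25] -> [8, 14, 25]
  Split: [17, 23, 8] -> [17] and [23, 8]
    Split: [23, 8] -> [23] and [8]
    Merge: [23] + [8] -> [8, 23]
  Merge: [17] + [8, 23] -> [8, 17, 23]
Merge: [8, 14, 25] + [8, 17, 23] -> [8, 8, 14, 17, 23, 25]

Final sorted array: [8, 8, 14, 17, 23, 25]

The merge sort proceeds by recursively splitting the array and merging sorted halves.
After all merges, the sorted array is [8, 8, 14, 17, 23, 25].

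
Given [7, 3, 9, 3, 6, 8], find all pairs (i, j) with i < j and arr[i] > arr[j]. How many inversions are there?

Finding inversions in [7, 3, 9, 3, 6, 8]:

(0, 1): arr[0]=7 > arr[1]=3
(0, 3): arr[0]=7 > arr[3]=3
(0, 4): arr[0]=7 > arr[4]=6
(2, 3): arr[2]=9 > arr[3]=3
(2, 4): arr[2]=9 > arr[4]=6
(2, 5): arr[2]=9 > arr[5]=8

Total inversions: 6

The array has 6 inversion(s): (0,1), (0,3), (0,4), (2,3), (2,4), (2,5). Each pair (i,j) satisfies i < j and arr[i] > arr[j].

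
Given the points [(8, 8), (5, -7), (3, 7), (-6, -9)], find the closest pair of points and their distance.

Computing all pairwise distances among 4 points:

d((8, 8), (5, -7)) = 15.2971
d((8, 8), (3, 7)) = 5.099 <-- minimum
d((8, 8), (-6, -9)) = 22.0227
d((5, -7), (3, 7)) = 14.1421
d((5, -7), (-6, -9)) = 11.1803
d((3, 7), (-6, -9)) = 18.3576

Closest pair: (8, 8) and (3, 7) with distance 5.099

The closest pair is (8, 8) and (3, 7) with Euclidean distance 5.099. For 4 points, brute-force pairwise comparison is shown above. For large n, the divide-and-conquer algorithm (sort by x, recurse on halves, check the dividing strip) achieves O(n log n).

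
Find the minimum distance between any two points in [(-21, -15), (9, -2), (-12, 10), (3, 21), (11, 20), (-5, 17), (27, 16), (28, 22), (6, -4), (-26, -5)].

Computing all pairwise distances among 10 points:

d((-21, -15), (9, -2)) = 32.6956
d((-21, -15), (-12, 10)) = 26.5707
d((-21, -15), (3, 21)) = 43.2666
d((-21, -15), (11, 20)) = 47.4236
d((-21, -15), (-5, 17)) = 35.7771
d((-21, -15), (27, 16)) = 57.1402
d((-21, -15), (28, 22)) = 61.4003
d((-21, -15), (6, -4)) = 29.1548
d((-21, -15), (-26, -5)) = 11.1803
d((9, -2), (-12, 10)) = 24.1868
d((9, -2), (3, 21)) = 23.7697
d((9, -2), (11, 20)) = 22.0907
d((9, -2), (-5, 17)) = 23.6008
d((9, -2), (27, 16)) = 25.4558
d((9, -2), (28, 22)) = 30.6105
d((9, -2), (6, -4)) = 3.6056 <-- minimum
d((9, -2), (-26, -5)) = 35.1283
d((-12, 10), (3, 21)) = 18.6011
d((-12, 10), (11, 20)) = 25.0799
d((-12, 10), (-5, 17)) = 9.8995
d((-12, 10), (27, 16)) = 39.4588
d((-12, 10), (28, 22)) = 41.7612
d((-12, 10), (6, -4)) = 22.8035
d((-12, 10), (-26, -5)) = 20.5183
d((3, 21), (11, 20)) = 8.0623
d((3, 21), (-5, 17)) = 8.9443
d((3, 21), (27, 16)) = 24.5153
d((3, 21), (28, 22)) = 25.02
d((3, 21), (6, -4)) = 25.1794
d((3, 21), (-26, -5)) = 38.9487
d((11, 20), (-5, 17)) = 16.2788
d((11, 20), (27, 16)) = 16.4924
d((11, 20), (28, 22)) = 17.1172
d((11, 20), (6, -4)) = 24.5153
d((11, 20), (-26, -5)) = 44.6542
d((-5, 17), (27, 16)) = 32.0156
d((-5, 17), (28, 22)) = 33.3766
d((-5, 17), (6, -4)) = 23.7065
d((-5, 17), (-26, -5)) = 30.4138
d((27, 16), (28, 22)) = 6.0828
d((27, 16), (6, -4)) = 29.0
d((27, 16), (-26, -5)) = 57.0088
d((28, 22), (6, -4)) = 34.0588
d((28, 22), (-26, -5)) = 60.3738
d((6, -4), (-26, -5)) = 32.0156

Closest pair: (9, -2) and (6, -4) with distance 3.6056

The closest pair is (9, -2) and (6, -4) with Euclidean distance 3.6056. For 10 points, brute-force pairwise comparison is shown above. For large n, the divide-and-conquer algorithm (sort by x, recurse on halves, check the dividing strip) achieves O(n log n).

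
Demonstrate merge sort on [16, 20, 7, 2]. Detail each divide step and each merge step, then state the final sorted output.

Merge sort trace:

Split: [16, 20, 7, 2] -> [16, 20] and [7, 2]
  Split: [16, 20] -> [16] and [20]
  Merge: [16] + [20] -> [16, 20]
  Split: [7, 2] -> [7] and [2]
  Merge: [7] + [2] -> [2, 7]
Merge: [16, 20] + [2, 7] -> [2, 7, 16, 20]

Final sorted array: [2, 7, 16, 20]

The merge sort proceeds by recursively splitting the array and merging sorted halves.
After all merges, the sorted array is [2, 7, 16, 20].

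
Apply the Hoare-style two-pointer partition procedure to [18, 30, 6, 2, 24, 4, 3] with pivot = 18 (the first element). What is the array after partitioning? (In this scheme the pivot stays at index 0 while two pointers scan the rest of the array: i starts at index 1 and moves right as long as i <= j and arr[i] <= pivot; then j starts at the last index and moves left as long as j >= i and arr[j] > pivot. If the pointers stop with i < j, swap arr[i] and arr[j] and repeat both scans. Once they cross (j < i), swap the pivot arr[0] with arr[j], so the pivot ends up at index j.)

Hoare-style two-pointer partition with pivot = 18:

Initial array: [18, 30, 6, 2, 24, 4, 3]

Pointers start at i = 1, j = 6.
i stops at index 1 (arr[1]=30 > 18), j stops at index 6 (arr[6]=3 <= 18): swap arr[1] and arr[6], array becomes [18, 3, 6, 2, 24, 4, 30]
i stops at index 4 (arr[4]=24 > 18), j stops at index 5 (arr[5]=4 <= 18): swap arr[4] and arr[5], array becomes [18, 3, 6, 2, 4, 24, 30]
i ends at 5, j ends at 4: the pointers have crossed (j < i), so scanning stops.

Swap pivot arr[0] with arr[4] to place pivot at position 4: [4, 3, 6, 2, 18, 24, 30]
Pivot position: 4

After partitioning with pivot 18, the array becomes [4, 3, 6, 2, 18, 24, 30]. The pivot is placed at index 4. All elements to the left of the pivot are <= 18, and all elements to the right are > 18.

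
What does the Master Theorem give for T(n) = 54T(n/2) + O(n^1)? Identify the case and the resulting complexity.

Master Theorem for T(n) = 54T(n/2) + O(n^1):

a = 54, b = 2, c = 1
log_b(a) = log_2(54) = 5.7549

Case 1: c = 1 < log_2(54) = 5.7549
T(n) = O(n^(log_2 54))

For T(n) = 54T(n/2) + O(n^1): log_2(54) = 5.7549. This is Case 1 of the Master Theorem (c < log_b(a), work dominated by leaves), giving O(n^(log_2 54)).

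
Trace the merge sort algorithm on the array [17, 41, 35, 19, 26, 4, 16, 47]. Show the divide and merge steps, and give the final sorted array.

Merge sort trace:

Split: [17, 41, 35, 19, 26, 4, 16, 47] -> [17, 41, 35, 19] and [26, 4, 16, 47]
  Split: [17, 41, 35, 19] -> [17, 41] and [35, 19]
    Split: [17, 41] -> [17] and [41]
    Merge: [17] + [41] -> [17, 41]
    Split: [35, 19] -> [35] and [19]
    Merge: [35] + [19] -> [19, 35]
  Merge: [17, 41] + [19, 35] -> [17, 19, 35, 41]
  Split: [26, 4, 16, 47] -> [26, 4] and [16, 47]
    Split: [26, 4] -> [26] and [4]
    Merge: [26] + [4] -> [4, 26]
    Split: [16, 47] -> [16] and [47]
    Merge: [16] + [47] -> [16, 47]
  Merge: [4, 26] + [16, 47] -> [4, 16, 26, 47]
Merge: [17, 19, 35, 41] + [4, 16, 26, 47] -> [4, 16, 17, 19, 26, 35, 41, 47]

Final sorted array: [4, 16, 17, 19, 26, 35, 41, 47]

The merge sort proceeds by recursively splitting the array and merging sorted halves.
After all merges, the sorted array is [4, 16, 17, 19, 26, 35, 41, 47].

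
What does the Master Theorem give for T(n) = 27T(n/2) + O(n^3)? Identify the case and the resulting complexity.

Master Theorem for T(n) = 27T(n/2) + O(n^3):

a = 27, b = 2, c = 3
log_b(a) = log_2(27) = 4.7549

Case 1: c = 3 < log_2(27) = 4.7549
T(n) = O(n^(log_2 27))

For T(n) = 27T(n/2) + O(n^3): log_2(27) = 4.7549. This is Case 1 of the Master Theorem (c < log_b(a), work dominated by leaves), giving O(n^(log_2 27)).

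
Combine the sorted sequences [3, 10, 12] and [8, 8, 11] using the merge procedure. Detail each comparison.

Merging process:

Compare 3 vs 8: take 3 from left. Merged: [3]
Compare 10 vs 8: take 8 from right. Merged: [3, 8]
Compare 10 vs 8: take 8 from right. Merged: [3, 8, 8]
Compare 10 vs 11: take 10 from left. Merged: [3, 8, 8, 10]
Compare 12 vs 11: take 11 from right. Merged: [3, 8, 8, 10, 11]
Append remaining from left: [12]. Merged: [3, 8, 8, 10, 11, 12]

Final merged array: [3, 8, 8, 10, 11, 12]
Total comparisons: 5

The merged array is [3, 8, 8, 10, 11, 12], requiring 5 comparisons. The merge step runs in O(n) time where n is the total number of elements.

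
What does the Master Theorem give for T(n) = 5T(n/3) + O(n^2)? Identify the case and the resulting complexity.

Master Theorem for T(n) = 5T(n/3) + O(n^2):

a = 5, b = 3, c = 2
log_b(a) = log_3(5) = 1.4650

Case 3: c = 2 > log_3(5) = 1.4650
T(n) = O(n^2) = O(n^2)

For T(n) = 5T(n/3) + O(n^2): log_3(5) = 1.4650. This is Case 3 of the Master Theorem (c > log_b(a), work dominated by root), giving O(n^2).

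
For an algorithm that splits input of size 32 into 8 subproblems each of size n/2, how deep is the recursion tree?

For divide and conquer with division factor 2:

Problem sizes at each level:
Level 0: 32
Level 1: 16
Level 2: 8
Level 3: 4
Level 4: 2
Level 5: 1

The root is level 0 and the size-1 base case is level 5 (the tree spans levels 0 through 5, i.e. 6 levels counting the root), so the depth is the number of divisions: log_2(32) = 5

The recursion tree depth is log_2(32) = 5. At each level, the problem size is divided by 2, so it takes 5 divisions to reduce to a base case of size 1. The algorithm makes 8 recursive calls at each level.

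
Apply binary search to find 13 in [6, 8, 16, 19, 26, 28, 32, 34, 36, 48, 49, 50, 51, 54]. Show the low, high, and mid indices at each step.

Binary search for 13 in [6, 8, 16, 19, 26, 28, 32, 34, 36, 48, 49, 50, 51, 54]:

lo=0, hi=13, mid=6, arr[mid]=32 -> 32 > 13, search left half
lo=0, hi=5, mid=2, arr[mid]=16 -> 16 > 13, search left half
lo=0, hi=1, mid=0, arr[mid]=6 -> 6 < 13, search right half
lo=1, hi=1, mid=1, arr[mid]=8 -> 8 < 13, search right half
lo=2 > hi=1, target 13 not found

Binary search determines that 13 is not in the array after 4 comparisons. The search space was exhausted without finding the target.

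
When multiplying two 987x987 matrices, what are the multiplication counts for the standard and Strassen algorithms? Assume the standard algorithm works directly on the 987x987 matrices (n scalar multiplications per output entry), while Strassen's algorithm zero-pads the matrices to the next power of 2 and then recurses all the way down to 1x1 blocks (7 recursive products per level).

Matrix multiplication for 987x987 matrices:

Strassen's algorithm requires power-of-2 dimensions. Pad 987x987 to 1024x1024 (next power of 2).

Standard algorithm: 987^3 = 961504803 multiplications
Strassen's algorithm: 7^(log2(1024)) = 7^10 = 282475249 multiplications
Savings: 961504803 - 282475249 = 679029554 multiplications

Standard: 961504803 multiplications (987^3). Strassen: 282475249 multiplications (7^10, after padding to 1024x1024). Strassen reduces 8 recursive multiplications to 7 at each level.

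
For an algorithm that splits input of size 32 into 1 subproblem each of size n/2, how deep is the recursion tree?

For divide and conquer with division factor 2:

Problem sizes at each level:
Level 0: 32
Level 1: 16
Level 2: 8
Level 3: 4
Level 4: 2
Level 5: 1

The root is level 0 and the size-1 base case is level 5 (the tree spans levels 0 through 5, i.e. 6 levels counting the root), so the depth is the number of divisions: log_2(32) = 5

The recursion tree depth is log_2(32) = 5. At each level, the problem size is divided by 2, so it takes 5 divisions to reduce to a base case of size 1. The algorithm makes 1 recursive call at each level.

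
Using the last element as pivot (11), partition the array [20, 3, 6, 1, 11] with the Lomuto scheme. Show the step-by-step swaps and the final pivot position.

Lomuto partition with pivot = 11:

Initial array: [20, 3, 6, 1, 11]

arr[0]=20 > 11: no swap
arr[1]=3 <= 11: swap with position 0, array becomes [3, 20, 6, 1, 11]
arr[2]=6 <= 11: swap with position 1, array becomes [3, 6, 20, 1, 11]
arr[3]=1 <= 11: swap with position 2, array becomes [3, 6, 1, 20, 11]

Place pivot at position 3: [3, 6, 1, 11, 20]
Pivot position: 3

After partitioning with pivot 11, the array becomes [3, 6, 1, 11, 20]. The pivot is placed at index 3. All elements to the left of the pivot are <= 11, and all elements to the right are > 11.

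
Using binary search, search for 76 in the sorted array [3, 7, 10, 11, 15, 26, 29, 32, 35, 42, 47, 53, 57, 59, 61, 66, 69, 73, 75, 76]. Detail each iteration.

Binary search for 76 in [3, 7, 10, 11, 15, 26, 29, 32, 35, 42, 47, 53, 57, 59, 61, 66, 69, 73, 75, 76]:

lo=0, hi=19, mid=9, arr[mid]=42 -> 42 < 76, search right half
lo=10, hi=19, mid=14, arr[mid]=61 -> 61 < 76, search right half
lo=15, hi=19, mid=17, arr[mid]=73 -> 73 < 76, search right half
lo=18, hi=19, mid=18, arr[mid]=75 -> 75 < 76, search right half
lo=19, hi=19, mid=19, arr[mid]=76 -> Found target at index 19!

Binary search finds 76 at index 19 after 5 comparisons. The search repeatedly halves the search space by comparing with the middle element.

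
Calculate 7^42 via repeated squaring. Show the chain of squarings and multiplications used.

Computing 7^42 by squaring (build up from 7^1; each line after the first costs one multiplication):

7^1 = 7
7^2 = (7^1)^2 = 7^2 = 49
7^4 = (7^2)^2 = 49^2 = 2401
7^5 = 7 * 7^4 = 7 * 2401 = 16807
7^10 = (7^5)^2 = 16807^2 = 282475249
7^20 = (7^10)^2 = 282475249^2 = 79792266297612001
7^21 = 7 * 7^20 = 7 * 79792266297612001 = 558545864083284007
7^42 = (7^21)^2 = 558545864083284007^2 = 311973482284542371301330321821976049

Result: 311973482284542371301330321821976049
Multiplications needed: 7 (7 lines after 7^1)

7^42 = 311973482284542371301330321821976049. Using exponentiation by squaring, this requires 7 multiplications. The key idea: if the exponent is even, square the half-power; if odd, multiply by the base once.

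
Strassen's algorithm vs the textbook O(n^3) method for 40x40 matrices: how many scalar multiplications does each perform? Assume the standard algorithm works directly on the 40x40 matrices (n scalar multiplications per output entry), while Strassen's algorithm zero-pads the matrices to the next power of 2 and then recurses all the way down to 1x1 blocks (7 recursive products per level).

Matrix multiplication for 40x40 matrices:

Strassen's algorithm requires power-of-2 dimensions. Pad 40x40 to 64x64 (next power of 2).

Standard algorithm: 40^3 = 64000 multiplications
Strassen's algorithm: 7^(log2(64)) = 7^6 = 117649 multiplications
Difference: 64000 - 117649 = -53649 (Strassen uses MORE here due to padding overhead — for small or just-over-power-of-2 n, padding can outweigh the per-level savings)

Standard: 64000 multiplications (40^3). Strassen: 117649 multiplications (7^6, after padding to 64x64). Strassen reduces 8 recursive multiplications to 7 at each level.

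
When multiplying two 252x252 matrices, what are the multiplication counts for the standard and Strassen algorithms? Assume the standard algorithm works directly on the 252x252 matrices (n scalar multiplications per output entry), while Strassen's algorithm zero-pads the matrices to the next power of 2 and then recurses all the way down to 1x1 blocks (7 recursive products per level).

Matrix multiplication for 252x252 matrices:

Strassen's algorithm requires power-of-2 dimensions. Pad 252x252 to 256x256 (next power of 2).

Standard algorithm: 252^3 = 16003008 multiplications
Strassen's algorithm: 7^(log2(256)) = 7^8 = 5764801 multiplications
Savings: 16003008 - 5764801 = 10238207 multiplications

Standard: 16003008 multiplications (252^3). Strassen: 5764801 multiplications (7^8, after padding to 256x256). Strassen reduces 8 recursive multiplications to 7 at each level.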